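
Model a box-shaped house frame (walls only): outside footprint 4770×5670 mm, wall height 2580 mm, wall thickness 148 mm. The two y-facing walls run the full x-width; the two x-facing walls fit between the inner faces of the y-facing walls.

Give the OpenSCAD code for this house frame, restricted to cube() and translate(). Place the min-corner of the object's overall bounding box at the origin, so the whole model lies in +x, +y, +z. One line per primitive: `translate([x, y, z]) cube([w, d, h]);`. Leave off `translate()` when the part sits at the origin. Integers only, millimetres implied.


cube([4770, 148, 2580]);
translate([0, 5522, 0]) cube([4770, 148, 2580]);
translate([0, 148, 0]) cube([148, 5374, 2580]);
translate([4622, 148, 0]) cube([148, 5374, 2580]);


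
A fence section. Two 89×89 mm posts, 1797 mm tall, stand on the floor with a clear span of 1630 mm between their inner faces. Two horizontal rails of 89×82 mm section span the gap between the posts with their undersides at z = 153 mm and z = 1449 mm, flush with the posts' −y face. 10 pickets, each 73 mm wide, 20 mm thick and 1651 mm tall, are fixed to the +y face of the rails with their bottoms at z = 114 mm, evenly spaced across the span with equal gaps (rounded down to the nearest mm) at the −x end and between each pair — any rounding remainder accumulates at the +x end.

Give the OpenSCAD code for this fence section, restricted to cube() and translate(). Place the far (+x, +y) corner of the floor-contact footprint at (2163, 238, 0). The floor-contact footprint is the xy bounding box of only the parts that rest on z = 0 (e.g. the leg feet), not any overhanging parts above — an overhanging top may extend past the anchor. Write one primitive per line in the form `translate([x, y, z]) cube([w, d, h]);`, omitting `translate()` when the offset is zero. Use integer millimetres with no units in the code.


translate([355, 149, 0]) cube([89, 89, 1797]);
translate([2074, 149, 0]) cube([89, 89, 1797]);
translate([444, 149, 153]) cube([1630, 89, 82]);
translate([444, 149, 1449]) cube([1630, 89, 82]);
translate([525, 238, 114]) cube([73, 20, 1651]);
translate([679, 238, 114]) cube([73, 20, 1651]);
translate([833, 238, 114]) cube([73, 20, 1651]);
translate([987, 238, 114]) cube([73, 20, 1651]);
translate([1141, 238, 114]) cube([73, 20, 1651]);
translate([1295, 238, 114]) cube([73, 20, 1651]);
translate([1449, 238, 114]) cube([73, 20, 1651]);
translate([1603, 238, 114]) cube([73, 20, 1651]);
translate([1757, 238, 114]) cube([73, 20, 1651]);
translate([1911, 238, 114]) cube([73, 20, 1651]);


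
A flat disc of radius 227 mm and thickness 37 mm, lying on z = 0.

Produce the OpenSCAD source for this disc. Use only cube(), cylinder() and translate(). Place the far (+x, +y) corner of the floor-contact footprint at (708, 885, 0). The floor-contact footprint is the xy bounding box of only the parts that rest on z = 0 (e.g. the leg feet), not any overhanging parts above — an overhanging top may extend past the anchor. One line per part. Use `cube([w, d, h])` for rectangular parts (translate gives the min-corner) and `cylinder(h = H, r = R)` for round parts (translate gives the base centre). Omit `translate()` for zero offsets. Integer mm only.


translate([481, 658, 0]) cylinder(h = 37, r = 227);


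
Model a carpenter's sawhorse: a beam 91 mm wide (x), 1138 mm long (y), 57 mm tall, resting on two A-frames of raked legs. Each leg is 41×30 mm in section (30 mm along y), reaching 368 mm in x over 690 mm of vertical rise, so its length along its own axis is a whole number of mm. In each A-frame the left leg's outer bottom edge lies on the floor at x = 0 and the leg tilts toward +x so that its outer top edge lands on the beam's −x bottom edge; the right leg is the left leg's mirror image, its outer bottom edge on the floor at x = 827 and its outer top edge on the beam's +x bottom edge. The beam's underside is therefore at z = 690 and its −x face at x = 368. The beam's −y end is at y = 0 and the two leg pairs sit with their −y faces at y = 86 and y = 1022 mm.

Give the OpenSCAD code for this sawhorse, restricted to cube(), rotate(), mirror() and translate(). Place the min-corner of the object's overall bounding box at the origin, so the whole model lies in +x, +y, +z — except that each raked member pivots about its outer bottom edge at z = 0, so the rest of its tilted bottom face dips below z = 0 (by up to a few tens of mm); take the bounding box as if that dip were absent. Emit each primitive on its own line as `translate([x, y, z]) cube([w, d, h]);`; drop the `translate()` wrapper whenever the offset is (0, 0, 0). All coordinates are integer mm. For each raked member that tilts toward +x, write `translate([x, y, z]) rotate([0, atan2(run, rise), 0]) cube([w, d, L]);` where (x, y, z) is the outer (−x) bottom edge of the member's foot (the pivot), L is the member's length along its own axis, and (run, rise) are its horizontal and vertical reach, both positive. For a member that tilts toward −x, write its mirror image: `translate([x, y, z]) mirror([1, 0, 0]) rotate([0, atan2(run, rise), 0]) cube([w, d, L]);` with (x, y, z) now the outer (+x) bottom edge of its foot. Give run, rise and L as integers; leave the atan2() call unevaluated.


translate([368, 0, 690]) cube([91, 1138, 57]);
translate([0, 86, 0]) rotate([0, atan2(368, 690), 0]) cube([41, 30, 782]);
translate([827, 86, 0]) mirror([1, 0, 0]) rotate([0, atan2(368, 690), 0]) cube([41, 30, 782]);
translate([0, 1022, 0]) rotate([0, atan2(368, 690), 0]) cube([41, 30, 782]);
translate([827, 1022, 0]) mirror([1, 0, 0]) rotate([0, atan2(368, 690), 0]) cube([41, 30, 782]);


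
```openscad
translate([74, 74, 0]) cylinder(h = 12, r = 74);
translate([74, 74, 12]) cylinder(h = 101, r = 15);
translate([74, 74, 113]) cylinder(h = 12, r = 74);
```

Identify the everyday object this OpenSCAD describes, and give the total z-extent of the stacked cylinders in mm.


A spool. The overall height is 125 mm.

Three coaxial cylinders, large–small–large — a spool. Two 12 mm flanges and a 101 mm core give 12 + 101 + 12 = 125 mm.


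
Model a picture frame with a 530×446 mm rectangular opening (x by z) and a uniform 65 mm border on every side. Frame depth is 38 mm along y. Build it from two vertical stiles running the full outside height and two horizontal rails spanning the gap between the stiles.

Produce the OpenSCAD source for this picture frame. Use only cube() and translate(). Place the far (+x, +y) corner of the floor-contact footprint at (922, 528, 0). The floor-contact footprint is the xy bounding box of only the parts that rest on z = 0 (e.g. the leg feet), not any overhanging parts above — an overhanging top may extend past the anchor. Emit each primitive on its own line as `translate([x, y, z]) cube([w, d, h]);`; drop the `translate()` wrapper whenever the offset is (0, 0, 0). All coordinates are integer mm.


translate([262, 490, 0]) cube([65, 38, 576]);
translate([857, 490, 0]) cube([65, 38, 576]);
translate([327, 490, 0]) cube([530, 38, 65]);
translate([327, 490, 511]) cube([530, 38, 65]);


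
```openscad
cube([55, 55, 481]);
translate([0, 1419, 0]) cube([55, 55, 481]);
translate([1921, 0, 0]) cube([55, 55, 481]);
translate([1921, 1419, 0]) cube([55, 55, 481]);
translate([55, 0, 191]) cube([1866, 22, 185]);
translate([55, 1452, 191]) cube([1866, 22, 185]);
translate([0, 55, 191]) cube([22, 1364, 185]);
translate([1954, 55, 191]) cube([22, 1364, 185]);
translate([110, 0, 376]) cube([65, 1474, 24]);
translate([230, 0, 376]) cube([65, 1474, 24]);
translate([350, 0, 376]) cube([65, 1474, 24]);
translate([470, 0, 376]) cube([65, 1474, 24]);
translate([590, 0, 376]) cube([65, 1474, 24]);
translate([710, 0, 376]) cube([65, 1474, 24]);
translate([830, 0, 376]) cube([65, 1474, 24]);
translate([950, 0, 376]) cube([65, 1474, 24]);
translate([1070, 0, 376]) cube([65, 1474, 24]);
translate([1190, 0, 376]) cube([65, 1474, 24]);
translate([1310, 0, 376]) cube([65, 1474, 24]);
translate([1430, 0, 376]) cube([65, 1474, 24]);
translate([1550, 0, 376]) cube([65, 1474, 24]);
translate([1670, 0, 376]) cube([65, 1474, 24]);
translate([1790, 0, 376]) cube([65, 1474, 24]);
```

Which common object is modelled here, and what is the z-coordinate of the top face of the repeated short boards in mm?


A bed frame. The slat-top height is 400 mm.

Four posts, four rails, and a row of slats — a bed frame. Slats sit on the rails at z = 191 + 185 = 376; with slat thickness 24, the top is 400 mm.


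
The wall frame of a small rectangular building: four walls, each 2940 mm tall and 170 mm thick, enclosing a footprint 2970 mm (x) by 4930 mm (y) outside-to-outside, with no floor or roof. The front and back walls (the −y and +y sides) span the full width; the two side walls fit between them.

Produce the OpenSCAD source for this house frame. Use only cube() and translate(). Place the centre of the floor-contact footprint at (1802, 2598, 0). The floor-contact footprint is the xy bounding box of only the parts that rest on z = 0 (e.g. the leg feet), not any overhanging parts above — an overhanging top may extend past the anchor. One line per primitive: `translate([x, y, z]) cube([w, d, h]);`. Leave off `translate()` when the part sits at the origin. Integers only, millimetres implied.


translate([317, 133, 0]) cube([2970, 170, 2940]);
translate([317, 4893, 0]) cube([2970, 170, 2940]);
translate([317, 303, 0]) cube([170, 4590, 2940]);
translate([3117, 303, 0]) cube([170, 4590, 2940]);


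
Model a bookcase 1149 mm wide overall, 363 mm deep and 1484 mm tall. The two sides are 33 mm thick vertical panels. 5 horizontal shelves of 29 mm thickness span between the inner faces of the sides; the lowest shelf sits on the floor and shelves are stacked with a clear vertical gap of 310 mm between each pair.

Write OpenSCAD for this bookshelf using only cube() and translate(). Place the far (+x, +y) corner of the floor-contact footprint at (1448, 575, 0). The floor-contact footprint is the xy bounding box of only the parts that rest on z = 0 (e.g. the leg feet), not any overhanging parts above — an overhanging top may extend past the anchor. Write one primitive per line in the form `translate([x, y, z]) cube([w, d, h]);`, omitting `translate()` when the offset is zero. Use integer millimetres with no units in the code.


translate([299, 212, 0]) cube([33, 363, 1484]);
translate([1415, 212, 0]) cube([33, 363, 1484]);
translate([332, 212, 0]) cube([1083, 363, 29]);
translate([332, 212, 339]) cube([1083, 363, 29]);
translate([332, 212, 678]) cube([1083, 363, 29]);
translate([332, 212, 1017]) cube([1083, 363, 29]);
translate([332, 212, 1356]) cube([1083, 363, 29]);


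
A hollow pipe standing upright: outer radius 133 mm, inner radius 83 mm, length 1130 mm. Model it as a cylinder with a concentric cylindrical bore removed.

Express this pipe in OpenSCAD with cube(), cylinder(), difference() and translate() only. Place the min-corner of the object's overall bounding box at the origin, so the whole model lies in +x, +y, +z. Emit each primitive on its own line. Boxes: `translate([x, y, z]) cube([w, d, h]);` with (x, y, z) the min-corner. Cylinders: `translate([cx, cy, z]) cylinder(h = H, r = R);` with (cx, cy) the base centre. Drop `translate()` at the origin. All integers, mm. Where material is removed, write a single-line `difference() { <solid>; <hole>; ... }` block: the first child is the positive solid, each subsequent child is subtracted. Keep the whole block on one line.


difference() { translate([133, 133, 0]) cylinder(h = 1130, r = 133); translate([133, 133, 0]) cylinder(h = 1130, r = 83); }


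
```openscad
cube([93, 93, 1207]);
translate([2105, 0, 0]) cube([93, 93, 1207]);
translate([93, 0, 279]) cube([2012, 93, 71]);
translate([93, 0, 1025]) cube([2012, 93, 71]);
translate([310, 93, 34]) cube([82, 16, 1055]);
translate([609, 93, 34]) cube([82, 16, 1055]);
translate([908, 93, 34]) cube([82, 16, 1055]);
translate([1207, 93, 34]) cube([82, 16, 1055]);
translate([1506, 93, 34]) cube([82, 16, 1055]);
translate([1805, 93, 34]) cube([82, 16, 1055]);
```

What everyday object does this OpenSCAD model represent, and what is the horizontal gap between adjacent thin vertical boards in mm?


A fence section. The picket gap is 217 mm.

Two posts, two rails, 6 pickets — a fence section. Span 2012 mm holds 6 pickets of 82 mm with 7 equal gaps: ⌊(2012 − 6·82) / 7⌋ = 217 mm.


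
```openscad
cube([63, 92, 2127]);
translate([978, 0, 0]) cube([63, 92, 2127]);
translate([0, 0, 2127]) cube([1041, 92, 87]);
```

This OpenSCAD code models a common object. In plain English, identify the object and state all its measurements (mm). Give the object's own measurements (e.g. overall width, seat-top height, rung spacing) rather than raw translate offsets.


A door frame. The clear opening is 915 mm wide and 2127 mm high. Two 63 mm wide jambs, 92 mm deep, stand either side of the opening from the floor to the top of the opening. A 87 mm thick head sits across the top of both jambs, spanning the full outside width of the frame.


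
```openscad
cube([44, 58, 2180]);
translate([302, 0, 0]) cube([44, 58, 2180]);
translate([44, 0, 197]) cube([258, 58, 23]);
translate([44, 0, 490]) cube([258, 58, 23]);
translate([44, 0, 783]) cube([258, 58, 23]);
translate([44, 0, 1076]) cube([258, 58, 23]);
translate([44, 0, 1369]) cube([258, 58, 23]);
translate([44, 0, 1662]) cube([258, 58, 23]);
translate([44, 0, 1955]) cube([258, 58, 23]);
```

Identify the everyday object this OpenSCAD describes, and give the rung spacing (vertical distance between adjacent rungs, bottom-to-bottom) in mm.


A ladder. The rung spacing is 293 mm.

Two tall 44×58 posts with 7 short bars between them — a ladder. Adjacent rungs sit at z = 197 and z = 490, so the spacing is 490 − 197 = 293 mm.


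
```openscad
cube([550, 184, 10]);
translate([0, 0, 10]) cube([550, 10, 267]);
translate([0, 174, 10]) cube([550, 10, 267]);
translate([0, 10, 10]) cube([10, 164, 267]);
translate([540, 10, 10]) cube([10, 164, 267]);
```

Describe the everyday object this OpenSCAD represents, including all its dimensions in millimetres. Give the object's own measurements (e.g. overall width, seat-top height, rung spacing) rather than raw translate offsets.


An open-topped rectangular box: outside dimensions 550×184×277 mm, with a uniform wall and base thickness of 10 mm. The base is a full 550×184 slab on the floor; four walls sit on top of the base. The front and back walls (the −y and +y sides) span the full width; the two side walls fit between them.


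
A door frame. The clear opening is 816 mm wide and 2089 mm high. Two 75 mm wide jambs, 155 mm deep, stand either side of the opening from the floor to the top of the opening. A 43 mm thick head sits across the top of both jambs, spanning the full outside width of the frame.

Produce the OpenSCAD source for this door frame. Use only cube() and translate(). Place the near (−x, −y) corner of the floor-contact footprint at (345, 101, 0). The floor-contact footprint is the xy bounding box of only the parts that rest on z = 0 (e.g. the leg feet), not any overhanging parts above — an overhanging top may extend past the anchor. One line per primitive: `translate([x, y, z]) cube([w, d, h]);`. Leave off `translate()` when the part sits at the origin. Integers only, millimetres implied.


translate([345, 101, 0]) cube([75, 155, 2089]);
translate([1236, 101, 0]) cube([75, 155, 2089]);
translate([345, 101, 2089]) cube([966, 155, 43]);


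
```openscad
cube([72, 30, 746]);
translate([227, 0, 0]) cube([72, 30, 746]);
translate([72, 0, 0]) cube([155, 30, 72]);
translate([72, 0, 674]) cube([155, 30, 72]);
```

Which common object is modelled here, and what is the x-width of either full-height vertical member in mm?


A picture frame. The border width is 72 mm.

Four thin pieces enclosing a rectangular opening — a picture frame. The two full-height stiles are 746 mm tall; the top rail sits at z = 674 and is 72 mm tall, so the border above the opening is 746 − 674 = 72 mm, matching the stile x-width.


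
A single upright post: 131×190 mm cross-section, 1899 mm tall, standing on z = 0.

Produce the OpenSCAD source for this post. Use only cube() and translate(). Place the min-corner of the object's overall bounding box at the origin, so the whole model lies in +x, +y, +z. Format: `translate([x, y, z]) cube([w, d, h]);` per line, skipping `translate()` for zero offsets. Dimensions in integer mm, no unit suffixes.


cube([131, 190, 1899]);


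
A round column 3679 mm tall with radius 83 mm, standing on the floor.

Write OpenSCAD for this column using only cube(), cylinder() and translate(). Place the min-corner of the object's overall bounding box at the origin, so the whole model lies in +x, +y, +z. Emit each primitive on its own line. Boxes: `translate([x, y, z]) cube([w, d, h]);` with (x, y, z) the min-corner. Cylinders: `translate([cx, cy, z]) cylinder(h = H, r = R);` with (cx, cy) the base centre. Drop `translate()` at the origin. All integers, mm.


translate([83, 83, 0]) cylinder(h = 3679, r = 83);


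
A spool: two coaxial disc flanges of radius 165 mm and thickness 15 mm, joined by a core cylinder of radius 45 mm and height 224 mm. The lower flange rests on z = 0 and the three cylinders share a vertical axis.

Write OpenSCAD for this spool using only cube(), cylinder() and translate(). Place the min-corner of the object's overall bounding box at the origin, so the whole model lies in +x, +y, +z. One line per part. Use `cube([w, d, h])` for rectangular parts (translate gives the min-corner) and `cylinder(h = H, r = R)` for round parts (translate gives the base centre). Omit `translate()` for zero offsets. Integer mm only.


translate([165, 165, 0]) cylinder(h = 15, r = 165);
translate([165, 165, 15]) cylinder(h = 224, r = 45);
translate([165, 165, 239]) cylinder(h = 15, r = 165);


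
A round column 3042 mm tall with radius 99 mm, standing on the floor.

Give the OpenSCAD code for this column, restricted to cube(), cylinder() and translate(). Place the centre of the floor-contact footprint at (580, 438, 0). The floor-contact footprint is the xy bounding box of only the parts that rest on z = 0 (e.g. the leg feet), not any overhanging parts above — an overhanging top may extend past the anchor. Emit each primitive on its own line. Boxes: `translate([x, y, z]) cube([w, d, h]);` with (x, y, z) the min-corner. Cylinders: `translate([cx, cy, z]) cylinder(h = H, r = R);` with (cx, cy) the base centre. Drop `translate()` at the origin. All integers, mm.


translate([580, 438, 0]) cylinder(h = 3042, r = 99);


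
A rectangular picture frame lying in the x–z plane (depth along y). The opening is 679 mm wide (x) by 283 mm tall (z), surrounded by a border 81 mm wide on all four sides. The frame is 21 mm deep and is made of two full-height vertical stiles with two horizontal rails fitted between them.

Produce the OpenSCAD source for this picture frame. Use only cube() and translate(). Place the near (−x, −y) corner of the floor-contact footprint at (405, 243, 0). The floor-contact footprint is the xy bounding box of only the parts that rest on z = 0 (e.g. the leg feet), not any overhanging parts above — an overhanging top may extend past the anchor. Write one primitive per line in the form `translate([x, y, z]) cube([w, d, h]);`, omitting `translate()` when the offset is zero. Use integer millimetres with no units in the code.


translate([405, 243, 0]) cube([81, 21, 445]);
translate([1165, 243, 0]) cube([81, 21, 445]);
translate([486, 243, 0]) cube([679, 21, 81]);
translate([486, 243, 364]) cube([679, 21, 81]);


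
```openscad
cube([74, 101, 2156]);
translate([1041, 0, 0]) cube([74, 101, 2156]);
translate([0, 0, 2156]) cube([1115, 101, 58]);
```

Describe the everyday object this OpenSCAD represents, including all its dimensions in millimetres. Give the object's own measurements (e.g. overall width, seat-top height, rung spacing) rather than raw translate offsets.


A door frame. The clear opening is 967 mm wide and 2156 mm high. Two 74 mm wide jambs, 101 mm deep, stand either side of the opening from the floor to the top of the opening. A 58 mm thick head sits across the top of both jambs, spanning the full outside width of the frame.


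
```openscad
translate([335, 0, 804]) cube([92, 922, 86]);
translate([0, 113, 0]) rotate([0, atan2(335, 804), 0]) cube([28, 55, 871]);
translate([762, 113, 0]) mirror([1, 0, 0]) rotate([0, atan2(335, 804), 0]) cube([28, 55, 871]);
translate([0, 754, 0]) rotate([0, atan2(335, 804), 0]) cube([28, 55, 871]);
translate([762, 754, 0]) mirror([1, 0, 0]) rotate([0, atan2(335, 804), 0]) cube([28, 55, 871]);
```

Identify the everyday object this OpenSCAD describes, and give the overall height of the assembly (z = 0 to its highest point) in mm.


A sawhorse. The overall height is 890 mm.

A beam across two mirrored pairs of raked legs — a sawhorse. The beam's underside is at z = 804 (matching the legs' vertical rise in atan2(335, 804)) and the beam is 86 mm tall, so its top is at 804 + 86 = 890 mm. The raked legs top out at the beam's underside, so that is the highest point.


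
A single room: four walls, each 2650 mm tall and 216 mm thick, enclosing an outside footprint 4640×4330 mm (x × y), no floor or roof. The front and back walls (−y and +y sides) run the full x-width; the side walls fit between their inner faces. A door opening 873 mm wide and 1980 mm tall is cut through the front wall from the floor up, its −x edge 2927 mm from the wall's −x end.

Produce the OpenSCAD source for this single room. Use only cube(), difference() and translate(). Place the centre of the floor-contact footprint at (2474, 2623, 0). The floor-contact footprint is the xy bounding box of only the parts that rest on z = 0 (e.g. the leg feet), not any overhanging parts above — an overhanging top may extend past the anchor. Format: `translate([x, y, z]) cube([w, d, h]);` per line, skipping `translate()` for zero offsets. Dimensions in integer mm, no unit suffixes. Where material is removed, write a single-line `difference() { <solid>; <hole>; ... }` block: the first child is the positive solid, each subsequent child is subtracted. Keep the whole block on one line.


difference() { translate([154, 458, 0]) cube([4640, 216, 2650]); translate([3081, 458, 0]) cube([873, 216, 1980]); }
translate([154, 4572, 0]) cube([4640, 216, 2650]);
translate([154, 674, 0]) cube([216, 3898, 2650]);
translate([4578, 674, 0]) cube([216, 3898, 2650]);


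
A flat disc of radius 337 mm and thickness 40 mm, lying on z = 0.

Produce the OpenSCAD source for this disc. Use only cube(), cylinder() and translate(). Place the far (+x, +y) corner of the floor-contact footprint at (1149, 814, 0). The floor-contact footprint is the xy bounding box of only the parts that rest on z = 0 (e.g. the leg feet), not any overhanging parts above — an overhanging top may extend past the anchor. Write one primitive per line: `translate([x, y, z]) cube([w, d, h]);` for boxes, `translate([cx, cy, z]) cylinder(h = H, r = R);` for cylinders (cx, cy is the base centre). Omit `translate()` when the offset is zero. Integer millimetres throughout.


translate([812, 477, 0]) cylinder(h = 40, r = 337);


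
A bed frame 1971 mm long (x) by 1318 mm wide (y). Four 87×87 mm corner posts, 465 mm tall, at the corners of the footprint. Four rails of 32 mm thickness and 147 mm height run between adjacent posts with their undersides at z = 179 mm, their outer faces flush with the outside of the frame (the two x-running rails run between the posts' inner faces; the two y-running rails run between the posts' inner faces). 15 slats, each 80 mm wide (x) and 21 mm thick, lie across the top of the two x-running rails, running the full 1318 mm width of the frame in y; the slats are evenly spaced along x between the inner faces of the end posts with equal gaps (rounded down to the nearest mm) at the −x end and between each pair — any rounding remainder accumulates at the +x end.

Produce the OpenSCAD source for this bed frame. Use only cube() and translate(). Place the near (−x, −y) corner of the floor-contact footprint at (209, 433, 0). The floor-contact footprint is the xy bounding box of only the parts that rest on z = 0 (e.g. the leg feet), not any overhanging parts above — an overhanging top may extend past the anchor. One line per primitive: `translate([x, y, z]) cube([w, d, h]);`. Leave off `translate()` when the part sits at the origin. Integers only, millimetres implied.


// slat z = rail_z + rail_h = 179 + 147 = 326
// slat gap = ⌊(1797 − 15·80) / 16⌋ = 37
translate([209, 433, 0]) cube([87, 87, 465]);
translate([209, 1664, 0]) cube([87, 87, 465]);
translate([2093, 433, 0]) cube([87, 87, 465]);
translate([2093, 1664, 0]) cube([87, 87, 465]);
translate([296, 433, 179]) cube([1797, 32, 147]);
translate([296, 1719, 179]) cube([1797, 32, 147]);
translate([209, 520, 179]) cube([32, 1144, 147]);
translate([2148, 520, 179]) cube([32, 1144, 147]);
translate([333, 433, 326]) cube([80, 1318, 21]);
translate([450, 433, 326]) cube([80, 1318, 21]);
translate([567, 433, 326]) cube([80, 1318, 21]);
translate([684, 433, 326]) cube([80, 1318, 21]);
translate([801, 433, 326]) cube([80, 1318, 21]);
translate([918, 433, 326]) cube([80, 1318, 21]);
translate([1035, 433, 326]) cube([80, 1318, 21]);
translate([1152, 433, 326]) cube([80, 1318, 21]);
translate([1269, 433, 326]) cube([80, 1318, 21]);
translate([1386, 433, 326]) cube([80, 1318, 21]);
translate([1503, 433, 326]) cube([80, 1318, 21]);
translate([1620, 433, 326]) cube([80, 1318, 21]);
translate([1737, 433, 326]) cube([80, 1318, 21]);
translate([1854, 433, 326]) cube([80, 1318, 21]);
translate([1971, 433, 326]) cube([80, 1318, 21]);


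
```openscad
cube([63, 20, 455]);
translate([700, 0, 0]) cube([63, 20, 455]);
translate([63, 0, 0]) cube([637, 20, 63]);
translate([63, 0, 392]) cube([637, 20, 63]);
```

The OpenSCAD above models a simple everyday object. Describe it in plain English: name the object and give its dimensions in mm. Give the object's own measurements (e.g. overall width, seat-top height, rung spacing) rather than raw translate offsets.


A rectangular picture frame lying in the x–z plane (depth along y). The opening is 637 mm wide (x) by 329 mm tall (z), surrounded by a border 63 mm wide on all four sides. The frame is 20 mm deep and is made of two full-height vertical stiles with two horizontal rails fitted between them.


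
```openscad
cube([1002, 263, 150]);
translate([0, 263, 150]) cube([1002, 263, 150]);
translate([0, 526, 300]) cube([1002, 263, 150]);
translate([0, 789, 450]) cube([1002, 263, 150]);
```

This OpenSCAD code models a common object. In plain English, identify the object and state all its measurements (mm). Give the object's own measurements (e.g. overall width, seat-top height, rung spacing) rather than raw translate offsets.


A straight staircase of 4 solid steps. Each step is 1002 mm wide (x), 263 mm deep (y, the going) and 150 mm tall (the rise). The first step rests on the floor; each subsequent step sits one going further in +y and one rise higher in +z, directly behind and above the previous step with no overlap.


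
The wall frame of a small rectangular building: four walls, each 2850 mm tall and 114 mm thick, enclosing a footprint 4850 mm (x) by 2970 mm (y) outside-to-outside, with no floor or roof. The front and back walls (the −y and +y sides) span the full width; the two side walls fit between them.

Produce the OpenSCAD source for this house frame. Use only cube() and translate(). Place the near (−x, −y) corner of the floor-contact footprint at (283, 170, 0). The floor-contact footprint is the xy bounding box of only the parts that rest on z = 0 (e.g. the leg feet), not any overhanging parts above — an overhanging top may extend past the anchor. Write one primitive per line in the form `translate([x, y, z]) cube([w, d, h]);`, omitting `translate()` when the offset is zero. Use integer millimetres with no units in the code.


translate([283, 170, 0]) cube([4850, 114, 2850]);
translate([283, 3026, 0]) cube([4850, 114, 2850]);
translate([283, 284, 0]) cube([114, 2742, 2850]);
translate([5019, 284, 0]) cube([114, 2742, 2850]);


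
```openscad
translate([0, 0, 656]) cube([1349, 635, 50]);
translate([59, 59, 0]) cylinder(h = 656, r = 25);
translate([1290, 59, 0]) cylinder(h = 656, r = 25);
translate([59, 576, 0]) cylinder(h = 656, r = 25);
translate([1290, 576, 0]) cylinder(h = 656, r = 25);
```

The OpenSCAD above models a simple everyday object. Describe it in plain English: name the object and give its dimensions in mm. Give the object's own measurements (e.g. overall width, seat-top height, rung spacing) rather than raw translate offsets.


A table: top 1349 mm (x) × 635 mm (y), 50 mm thick, upper face at z = 706 mm, on four round legs of 50 mm diameter, each leg's bounding box inset 34 mm from the nearest pair of top edges from z = 0 to the bottom of the top.


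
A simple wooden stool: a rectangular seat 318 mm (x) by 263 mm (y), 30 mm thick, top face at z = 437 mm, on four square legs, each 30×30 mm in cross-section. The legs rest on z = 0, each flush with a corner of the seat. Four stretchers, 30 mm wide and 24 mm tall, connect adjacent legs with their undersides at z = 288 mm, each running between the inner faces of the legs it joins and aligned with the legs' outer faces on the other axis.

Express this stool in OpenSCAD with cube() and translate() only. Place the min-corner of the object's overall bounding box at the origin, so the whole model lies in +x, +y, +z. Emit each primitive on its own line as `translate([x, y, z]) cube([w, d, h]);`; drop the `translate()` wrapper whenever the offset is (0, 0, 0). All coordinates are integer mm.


translate([0, 0, 407]) cube([318, 263, 30]);
cube([30, 30, 407]);
translate([288, 0, 0]) cube([30, 30, 407]);
translate([0, 233, 0]) cube([30, 30, 407]);
translate([288, 233, 0]) cube([30, 30, 407]);
translate([30, 0, 288]) cube([258, 30, 24]);
translate([30, 233, 288]) cube([258, 30, 24]);
translate([0, 30, 288]) cube([30, 203, 24]);
translate([288, 30, 288]) cube([30, 203, 24]);


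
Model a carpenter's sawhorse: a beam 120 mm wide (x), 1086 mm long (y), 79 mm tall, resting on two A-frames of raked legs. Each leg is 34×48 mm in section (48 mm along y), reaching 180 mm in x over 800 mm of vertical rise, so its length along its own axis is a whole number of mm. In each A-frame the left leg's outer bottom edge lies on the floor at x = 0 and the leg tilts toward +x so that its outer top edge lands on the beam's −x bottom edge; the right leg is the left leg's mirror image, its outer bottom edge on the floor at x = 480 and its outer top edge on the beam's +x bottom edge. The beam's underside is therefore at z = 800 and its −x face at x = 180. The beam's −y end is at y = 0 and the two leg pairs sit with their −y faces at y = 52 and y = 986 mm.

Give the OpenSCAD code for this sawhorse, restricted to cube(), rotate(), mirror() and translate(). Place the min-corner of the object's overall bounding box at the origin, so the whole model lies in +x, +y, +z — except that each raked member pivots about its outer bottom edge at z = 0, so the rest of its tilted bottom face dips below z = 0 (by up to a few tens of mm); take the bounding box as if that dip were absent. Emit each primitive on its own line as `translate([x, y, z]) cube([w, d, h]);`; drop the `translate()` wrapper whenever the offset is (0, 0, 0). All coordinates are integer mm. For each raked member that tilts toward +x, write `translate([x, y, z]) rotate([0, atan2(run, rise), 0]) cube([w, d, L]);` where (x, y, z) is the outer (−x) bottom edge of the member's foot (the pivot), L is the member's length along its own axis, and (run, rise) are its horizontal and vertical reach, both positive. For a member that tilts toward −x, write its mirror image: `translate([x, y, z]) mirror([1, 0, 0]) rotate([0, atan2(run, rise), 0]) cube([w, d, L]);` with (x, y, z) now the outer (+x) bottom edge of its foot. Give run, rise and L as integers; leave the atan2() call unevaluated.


translate([180, 0, 800]) cube([120, 1086, 79]);
translate([0, 52, 0]) rotate([0, atan2(180, 800), 0]) cube([34, 48, 820]);
translate([480, 52, 0]) mirror([1, 0, 0]) rotate([0, atan2(180, 800), 0]) cube([34, 48, 820]);
translate([0, 986, 0]) rotate([0, atan2(180, 800), 0]) cube([34, 48, 820]);
translate([480, 986, 0]) mirror([1, 0, 0]) rotate([0, atan2(180, 800), 0]) cube([34, 48, 820]);


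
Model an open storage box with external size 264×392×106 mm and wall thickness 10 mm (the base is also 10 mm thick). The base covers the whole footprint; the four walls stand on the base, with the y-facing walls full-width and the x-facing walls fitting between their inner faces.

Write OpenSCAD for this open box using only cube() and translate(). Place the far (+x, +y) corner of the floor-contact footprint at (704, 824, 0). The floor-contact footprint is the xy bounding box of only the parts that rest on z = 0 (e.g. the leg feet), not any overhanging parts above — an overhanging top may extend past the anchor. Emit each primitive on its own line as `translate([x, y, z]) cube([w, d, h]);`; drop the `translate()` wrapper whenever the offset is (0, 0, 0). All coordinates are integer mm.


translate([440, 432, 0]) cube([264, 392, 10]);
translate([440, 432, 10]) cube([264, 10, 96]);
translate([440, 814, 10]) cube([264, 10, 96]);
translate([440, 442, 10]) cube([10, 372, 96]);
translate([694, 442, 10]) cube([10, 372, 96]);


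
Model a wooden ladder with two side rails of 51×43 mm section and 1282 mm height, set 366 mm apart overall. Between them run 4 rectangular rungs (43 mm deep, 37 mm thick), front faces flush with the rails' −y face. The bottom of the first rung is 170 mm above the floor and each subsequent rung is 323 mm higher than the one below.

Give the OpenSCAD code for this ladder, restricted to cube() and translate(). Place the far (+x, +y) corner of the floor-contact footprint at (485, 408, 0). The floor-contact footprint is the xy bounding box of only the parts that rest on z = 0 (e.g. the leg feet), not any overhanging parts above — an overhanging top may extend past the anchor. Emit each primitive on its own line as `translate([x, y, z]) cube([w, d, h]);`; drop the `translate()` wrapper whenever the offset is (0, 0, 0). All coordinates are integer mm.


translate([119, 365, 0]) cube([51, 43, 1282]);
translate([434, 365, 0]) cube([51, 43, 1282]);
translate([170, 365, 170]) cube([264, 43, 37]);
translate([170, 365, 493]) cube([264, 43, 37]);
translate([170, 365, 816]) cube([264, 43, 37]);
translate([170, 365, 1139]) cube([264, 43, 37]);


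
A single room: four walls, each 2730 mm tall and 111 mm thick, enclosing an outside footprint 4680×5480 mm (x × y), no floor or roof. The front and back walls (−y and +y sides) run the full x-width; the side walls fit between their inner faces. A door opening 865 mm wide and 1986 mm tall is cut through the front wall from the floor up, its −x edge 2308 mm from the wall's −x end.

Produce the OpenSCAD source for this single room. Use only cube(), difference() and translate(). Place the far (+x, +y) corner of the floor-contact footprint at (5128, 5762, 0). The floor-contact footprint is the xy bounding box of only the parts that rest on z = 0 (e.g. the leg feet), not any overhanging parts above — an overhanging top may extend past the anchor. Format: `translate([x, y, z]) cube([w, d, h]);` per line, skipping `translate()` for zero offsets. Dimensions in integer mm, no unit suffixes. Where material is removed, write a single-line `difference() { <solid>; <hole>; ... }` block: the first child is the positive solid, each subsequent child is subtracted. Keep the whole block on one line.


difference() { translate([448, 282, 0]) cube([4680, 111, 2730]); translate([2756, 282, 0]) cube([865, 111, 1986]); }
translate([448, 5651, 0]) cube([4680, 111, 2730]);
translate([448, 393, 0]) cube([111, 5258, 2730]);
translate([5017, 393, 0]) cube([111, 5258, 2730]);


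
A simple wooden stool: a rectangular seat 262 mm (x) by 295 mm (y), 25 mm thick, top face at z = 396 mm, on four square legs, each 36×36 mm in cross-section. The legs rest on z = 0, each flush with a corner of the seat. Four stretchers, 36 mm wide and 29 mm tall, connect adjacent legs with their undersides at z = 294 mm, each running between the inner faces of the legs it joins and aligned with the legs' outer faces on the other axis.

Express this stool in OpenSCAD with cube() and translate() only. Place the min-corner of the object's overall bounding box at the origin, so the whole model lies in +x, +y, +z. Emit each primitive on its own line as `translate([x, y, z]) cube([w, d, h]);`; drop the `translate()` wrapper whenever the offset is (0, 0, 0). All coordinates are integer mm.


// leg_h = 396 - 25 = 371
// stretcher span = 262 - 2*36 = 190
translate([0, 0, 371]) cube([262, 295, 25]);
cube([36, 36, 371]);
translate([226, 0, 0]) cube([36, 36, 371]);
translate([0, 259, 0]) cube([36, 36, 371]);
translate([226, 259, 0]) cube([36, 36, 371]);
translate([36, 0, 294]) cube([190, 36, 29]);
translate([36, 259, 294]) cube([190, 36, 29]);
translate([0, 36, 294]) cube([36, 223, 29]);
translate([226, 36, 294]) cube([36, 223, 29]);


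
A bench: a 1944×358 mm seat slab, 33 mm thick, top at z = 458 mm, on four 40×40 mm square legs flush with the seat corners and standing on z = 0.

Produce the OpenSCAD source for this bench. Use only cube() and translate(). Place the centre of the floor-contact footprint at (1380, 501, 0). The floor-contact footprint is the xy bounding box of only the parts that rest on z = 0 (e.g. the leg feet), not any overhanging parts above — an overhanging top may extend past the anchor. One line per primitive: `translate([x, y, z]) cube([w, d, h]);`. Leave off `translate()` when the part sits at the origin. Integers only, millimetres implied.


// leg_h = 458 − 33 = 425
translate([408, 322, 425]) cube([1944, 358, 33]);
translate([408, 322, 0]) cube([40, 40, 425]);
translate([408, 640, 0]) cube([40, 40, 425]);
translate([2312, 322, 0]) cube([40, 40, 425]);
translate([2312, 640, 0]) cube([40, 40, 425]);


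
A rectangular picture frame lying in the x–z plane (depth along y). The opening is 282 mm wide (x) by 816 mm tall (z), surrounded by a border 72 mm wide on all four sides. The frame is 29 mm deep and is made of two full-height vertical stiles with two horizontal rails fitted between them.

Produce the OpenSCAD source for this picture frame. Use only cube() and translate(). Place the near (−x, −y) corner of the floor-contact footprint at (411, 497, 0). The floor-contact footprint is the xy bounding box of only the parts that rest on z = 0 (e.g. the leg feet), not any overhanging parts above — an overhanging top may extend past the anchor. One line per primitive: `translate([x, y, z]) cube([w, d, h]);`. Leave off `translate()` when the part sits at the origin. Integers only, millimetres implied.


translate([411, 497, 0]) cube([72, 29, 960]);
translate([765, 497, 0]) cube([72, 29, 960]);
translate([483, 497, 0]) cube([282, 29, 72]);
translate([483, 497, 888]) cube([282, 29, 72]);


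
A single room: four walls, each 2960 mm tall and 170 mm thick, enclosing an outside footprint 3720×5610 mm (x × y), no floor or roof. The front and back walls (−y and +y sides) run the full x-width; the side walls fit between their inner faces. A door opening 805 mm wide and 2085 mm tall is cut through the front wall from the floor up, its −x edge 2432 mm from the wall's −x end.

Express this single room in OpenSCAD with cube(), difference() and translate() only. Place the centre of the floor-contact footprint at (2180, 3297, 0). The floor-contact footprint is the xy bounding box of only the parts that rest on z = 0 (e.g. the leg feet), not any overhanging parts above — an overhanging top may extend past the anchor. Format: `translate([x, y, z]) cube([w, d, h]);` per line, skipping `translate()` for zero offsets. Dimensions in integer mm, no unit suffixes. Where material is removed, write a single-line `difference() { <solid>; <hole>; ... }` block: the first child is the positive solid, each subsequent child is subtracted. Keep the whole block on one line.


difference() { translate([320, 492, 0]) cube([3720, 170, 2960]); translate([2752, 492, 0]) cube([805, 170, 2085]); }
translate([320, 5932, 0]) cube([3720, 170, 2960]);
translate([320, 662, 0]) cube([170, 5270, 2960]);
translate([3870, 662, 0]) cube([170, 5270, 2960]);
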